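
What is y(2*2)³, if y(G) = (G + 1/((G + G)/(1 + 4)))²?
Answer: 2565726409/262144 ≈ 9787.5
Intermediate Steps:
y(G) = (G + 5/(2*G))² (y(G) = (G + 1/((2*G)/5))² = (G + 1/((2*G)*(⅕)))² = (G + 1/(2*G/5))² = (G + 5/(2*G))²)
y(2*2)³ = ((5 + 2*(2*2)²)²/(4*(2*2)²))³ = ((¼)*(5 + 2*4²)²/4²)³ = ((¼)*(1/16)*(5 + 2*16)²)³ = ((¼)*(1/16)*(5 + 32)²)³ = ((¼)*(1/16)*37²)³ = ((¼)*(1/16)*1369)³ = (1369/64)³ = 2565726409/262144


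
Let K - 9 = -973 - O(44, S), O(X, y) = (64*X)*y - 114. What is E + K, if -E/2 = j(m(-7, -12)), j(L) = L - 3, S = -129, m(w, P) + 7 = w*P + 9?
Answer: 362248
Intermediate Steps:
m(w, P) = 2 + P*w (m(w, P) = -7 + (w*P + 9) = -7 + (P*w + 9) = -7 + (9 + P*w) = 2 + P*w)
j(L) = -3 + L
E = -166 (E = -2*(-3 + (2 - 12*(-7))) = -2*(-3 + (2 + 84)) = -2*(-3 + 86) = -2*83 = -166)
O(X, y) = -114 + 64*X*y (O(X, y) = 64*X*y - 114 = -114 + 64*X*y)
K = 362414 (K = 9 + (-973 - (-114 + 64*44*(-129))) = 9 + (-973 - (-114 - 363264)) = 9 + (-973 - 1*(-363378)) = 9 + (-973 + 363378) = 9 + 362405 = 362414)
E + K = -166 + 362414 = 362248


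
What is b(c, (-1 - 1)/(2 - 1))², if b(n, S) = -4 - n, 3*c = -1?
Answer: 121/9 ≈ 13.444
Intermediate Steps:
c = -⅓ (c = (⅓)*(-1) = -⅓ ≈ -0.33333)
b(c, (-1 - 1)/(2 - 1))² = (-4 - 1*(-⅓))² = (-4 + ⅓)² = (-11/3)² = 121/9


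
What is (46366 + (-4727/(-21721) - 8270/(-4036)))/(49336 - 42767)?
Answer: 70084800461/9928925258 ≈ 7.0586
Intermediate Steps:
(46366 + (-4727/(-21721) - 8270/(-4036)))/(49336 - 42767) = (46366 + (-4727*(-1/21721) - 8270*(-1/4036)))/6569 = (46366 + (163/749 + 4135/2018))*(1/6569) = (46366 + 3426049/1511482)*(1/6569) = (70084800461/1511482)*(1/6569) = 70084800461/9928925258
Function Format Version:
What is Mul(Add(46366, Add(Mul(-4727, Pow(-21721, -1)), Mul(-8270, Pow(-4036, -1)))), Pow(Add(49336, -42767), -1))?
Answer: Rational(70084800461, 9928925258) ≈ 7.0586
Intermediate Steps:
Mul(Add(46366, Add(Mul(-4727, Pow(-21721, -1)), Mul(-8270, Pow(-4036, -1)))), Pow(Add(49336, -42767), -1)) = Mul(Add(46366, Add(Mul(-4727, Rational(-1, 21721)), Mul(-8270, Rational(-1, 4036)))), Pow(6569, -1)) = Mul(Add(46366, Add(Rational(163, 749), Rational(4135, 2018))), Rational(1, 6569)) = Mul(Add(46366, Rational(3426049, 1511482)), Rational(1, 6569)) = Mul(Rational(70084800461, 1511482), Rational(1, 6569)) = Rational(70084800461, 9928925258)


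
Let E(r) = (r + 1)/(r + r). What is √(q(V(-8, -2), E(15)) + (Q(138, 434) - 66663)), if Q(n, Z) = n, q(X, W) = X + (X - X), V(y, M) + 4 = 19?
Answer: 3*I*√7390 ≈ 257.9*I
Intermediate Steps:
E(r) = (1 + r)/(2*r) (E(r) = (1 + r)/((2*r)) = (1 + r)*(1/(2*r)) = (1 + r)/(2*r))
V(y, M) = 15 (V(y, M) = -4 + 19 = 15)
q(X, W) = X (q(X, W) = X + 0 = X)
√(q(V(-8, -2), E(15)) + (Q(138, 434) - 66663)) = √(15 + (138 - 66663)) = √(15 - 66525) = √(-66510) = 3*I*√7390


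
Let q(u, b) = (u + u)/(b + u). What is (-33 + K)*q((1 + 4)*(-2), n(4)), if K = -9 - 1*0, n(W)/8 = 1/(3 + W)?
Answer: -2940/31 ≈ -94.839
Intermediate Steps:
n(W) = 8/(3 + W)
q(u, b) = 2*u/(b + u) (q(u, b) = (2*u)/(b + u) = 2*u/(b + u))
K = -9 (K = -9 + 0 = -9)
(-33 + K)*q((1 + 4)*(-2), n(4)) = (-33 - 9)*(2*((1 + 4)*(-2))/(8/(3 + 4) + (1 + 4)*(-2))) = -84*5*(-2)/(8/7 + 5*(-2)) = -84*(-10)/(8*(⅐) - 10) = -84*(-10)/(8/7 - 10) = -84*(-10)/(-62/7) = -84*(-10)*(-7)/62 = -42*70/31 = -2940/31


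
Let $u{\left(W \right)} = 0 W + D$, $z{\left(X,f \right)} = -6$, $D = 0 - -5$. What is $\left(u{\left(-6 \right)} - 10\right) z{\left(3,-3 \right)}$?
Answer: $30$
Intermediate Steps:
$D = 5$ ($D = 0 + 5 = 5$)
$u{\left(W \right)} = 5$ ($u{\left(W \right)} = 0 W + 5 = 0 + 5 = 5$)
$\left(u{\left(-6 \right)} - 10\right) z{\left(3,-3 \right)} = \left(5 - 10\right) \left(-6\right) = \left(-5\right) \left(-6\right) = 30$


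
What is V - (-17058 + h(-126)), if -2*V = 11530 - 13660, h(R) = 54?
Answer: 18069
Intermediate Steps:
V = 1065 (V = -(11530 - 13660)/2 = -1/2*(-2130) = 1065)
V - (-17058 + h(-126)) = 1065 - (-17058 + 54) = 1065 - 1*(-17004) = 1065 + 17004 = 18069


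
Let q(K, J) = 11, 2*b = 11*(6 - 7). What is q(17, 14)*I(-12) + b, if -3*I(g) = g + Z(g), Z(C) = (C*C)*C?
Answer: 12749/2 ≈ 6374.5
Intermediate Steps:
b = -11/2 (b = (11*(6 - 7))/2 = (11*(-1))/2 = (½)*(-11) = -11/2 ≈ -5.5000)
Z(C) = C³ (Z(C) = C²*C = C³)
I(g) = -g/3 - g³/3 (I(g) = -(g + g³)/3 = -g/3 - g³/3)
q(17, 14)*I(-12) + b = 11*((⅓)*(-12)*(-1 - 1*(-12)²)) - 11/2 = 11*((⅓)*(-12)*(-1 - 1*144)) - 11/2 = 11*((⅓)*(-12)*(-1 - 144)) - 11/2 = 11*((⅓)*(-12)*(-145)) - 11/2 = 11*580 - 11/2 = 6380 - 11/2 = 12749/2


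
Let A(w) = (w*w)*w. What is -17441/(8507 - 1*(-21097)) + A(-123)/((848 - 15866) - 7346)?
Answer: 3418691009/41378991 ≈ 82.619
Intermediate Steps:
A(w) = w³ (A(w) = w²*w = w³)
-17441/(8507 - 1*(-21097)) + A(-123)/((848 - 15866) - 7346) = -17441/(8507 - 1*(-21097)) + (-123)³/((848 - 15866) - 7346) = -17441/(8507 + 21097) - 1860867/(-15018 - 7346) = -17441/29604 - 1860867/(-22364) = -17441*1/29604 - 1860867*(-1/22364) = -17441/29604 + 1860867/22364 = 3418691009/41378991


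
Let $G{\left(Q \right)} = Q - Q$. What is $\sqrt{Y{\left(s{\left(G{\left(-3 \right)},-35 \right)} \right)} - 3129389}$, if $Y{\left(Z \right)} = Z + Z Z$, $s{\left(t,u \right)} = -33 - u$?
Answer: $i \sqrt{3129383} \approx 1769.0 i$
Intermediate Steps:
$G{\left(Q \right)} = 0$
$Y{\left(Z \right)} = Z + Z^{2}$
$\sqrt{Y{\left(s{\left(G{\left(-3 \right)},-35 \right)} \right)} - 3129389} = \sqrt{\left(-33 - -35\right) \left(1 - -2\right) - 3129389} = \sqrt{\left(-33 + 35\right) \left(1 + \left(-33 + 35\right)\right) - 3129389} = \sqrt{2 \left(1 + 2\right) - 3129389} = \sqrt{2 \cdot 3 - 3129389} = \sqrt{6 - 3129389} = \sqrt{-3129383} = i \sqrt{3129383}$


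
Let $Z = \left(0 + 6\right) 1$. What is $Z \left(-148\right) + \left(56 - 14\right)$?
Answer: $-846$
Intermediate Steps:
$Z = 6$ ($Z = 6 \cdot 1 = 6$)
$Z \left(-148\right) + \left(56 - 14\right) = 6 \left(-148\right) + \left(56 - 14\right) = -888 + 42 = -846$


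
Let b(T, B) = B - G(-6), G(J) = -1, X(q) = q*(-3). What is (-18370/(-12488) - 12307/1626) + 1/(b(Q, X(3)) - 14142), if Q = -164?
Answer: -219009509861/35915331900 ≈ -6.0979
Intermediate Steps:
X(q) = -3*q
b(T, B) = 1 + B (b(T, B) = B - 1*(-1) = B + 1 = 1 + B)
(-18370/(-12488) - 12307/1626) + 1/(b(Q, X(3)) - 14142) = (-18370/(-12488) - 12307/1626) + 1/((1 - 3*3) - 14142) = (-18370*(-1/12488) - 12307*1/1626) + 1/((1 - 9) - 14142) = (9185/6244 - 12307/1626) + 1/(-8 - 14142) = -30955049/5076372 + 1/(-14150) = -30955049/5076372 - 1/14150 = -219009509861/35915331900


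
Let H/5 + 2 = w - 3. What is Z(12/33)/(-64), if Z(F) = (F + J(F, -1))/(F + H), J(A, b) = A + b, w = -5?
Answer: -1/11648 ≈ -8.5852e-5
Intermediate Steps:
H = -50 (H = -10 + 5*(-5 - 3) = -10 + 5*(-8) = -10 - 40 = -50)
Z(F) = (-1 + 2*F)/(-50 + F) (Z(F) = (F + (F - 1))/(F - 50) = (F + (-1 + F))/(-50 + F) = (-1 + 2*F)/(-50 + F))
Z(12/33)/(-64) = ((-1 + 2*(12/33))/(-50 + 12/33))/(-64) = ((-1 + 2*(12*(1/33)))/(-50 + 12*(1/33)))*(-1/64) = ((-1 + 2*(4/11))/(-50 + 4/11))*(-1/64) = ((-1 + 8/11)/(-546/11))*(-1/64) = -11/546*(-3/11)*(-1/64) = (1/182)*(-1/64) = -1/11648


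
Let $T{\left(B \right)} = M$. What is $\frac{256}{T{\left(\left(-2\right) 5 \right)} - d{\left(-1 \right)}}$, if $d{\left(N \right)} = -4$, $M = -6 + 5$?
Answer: $\frac{256}{3} \approx 85.333$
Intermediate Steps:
$M = -1$
$T{\left(B \right)} = -1$
$\frac{256}{T{\left(\left(-2\right) 5 \right)} - d{\left(-1 \right)}} = \frac{256}{-1 - -4} = \frac{256}{-1 + 4} = \frac{256}{3}$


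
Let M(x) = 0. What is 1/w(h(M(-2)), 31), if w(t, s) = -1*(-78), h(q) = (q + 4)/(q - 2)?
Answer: 1/78 ≈ 0.012821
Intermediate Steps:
h(q) = (4 + q)/(-2 + q)
w(t, s) = 78
1/w(h(M(-2)), 31) = 1/78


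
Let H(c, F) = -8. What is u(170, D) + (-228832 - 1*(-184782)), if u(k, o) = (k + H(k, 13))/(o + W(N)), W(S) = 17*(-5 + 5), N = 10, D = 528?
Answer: -3876373/88 ≈ -44050.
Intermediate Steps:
W(S) = 0 (W(S) = 17*0 = 0)
u(k, o) = (-8 + k)/o (u(k, o) = (k - 8)/(o + 0) = (-8 + k)/o)
u(170, D) + (-228832 - 1*(-184782)) = (-8 + 170)/528 + (-228832 - 1*(-184782)) = (1/528)*162 + (-228832 + 184782) = 27/88 - 44050 = -3876373/88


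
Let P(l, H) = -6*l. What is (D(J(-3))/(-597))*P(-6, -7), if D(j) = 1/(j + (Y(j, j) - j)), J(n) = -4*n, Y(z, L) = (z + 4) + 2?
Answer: -2/597 ≈ -0.0033501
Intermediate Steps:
Y(z, L) = 6 + z (Y(z, L) = (4 + z) + 2 = 6 + z)
D(j) = 1/(6 + j) (D(j) = 1/(j + ((6 + j) - j)) = 1/(j + 6) = 1/(6 + j))
(D(J(-3))/(-597))*P(-6, -7) = (1/((6 - 4*(-3))*(-597)))*(-6*(-6)) = (-1/597/(6 + 12))*36 = (-1/597/18)*36 = ((1/18)*(-1/597))*36 = -1/10746*36 = -2/597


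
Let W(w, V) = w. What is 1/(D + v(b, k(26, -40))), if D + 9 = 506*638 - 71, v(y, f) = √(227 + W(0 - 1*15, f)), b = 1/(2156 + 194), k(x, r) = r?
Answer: 80687/26041567823 - √53/52083135646 ≈ 3.0983e-6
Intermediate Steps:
b = 1/2350 ≈ 0.00042553
v(y, f) = 2*√53 (v(y, f) = √(227 + (0 - 1*15)) = √(227 + (0 - 15)) = √(227 - 15) = √212 = 2*√53)
D = 322748 (D = -9 + (506*638 - 71) = -9 + (322828 - 71) = -9 + 322757 = 322748)
1/(D + v(b, k(26, -40))) = 1/(322748 + 2*√53)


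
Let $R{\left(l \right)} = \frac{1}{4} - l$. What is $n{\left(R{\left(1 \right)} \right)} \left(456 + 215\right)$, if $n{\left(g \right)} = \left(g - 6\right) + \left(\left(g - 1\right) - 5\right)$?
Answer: $- \frac{18117}{2} \approx -9058.5$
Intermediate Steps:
$R{\left(l \right)} = \frac{1}{4} - l$
$n{\left(g \right)} = -12 + 2 g$ ($n{\left(g \right)} = \left(-6 + g\right) + \left(\left(-1 + g\right) - 5\right) = \left(-6 + g\right) + \left(-6 + g\right) = -12 + 2 g$)
$n{\left(R{\left(1 \right)} \right)} \left(456 + 215\right) = \left(-12 + 2 \left(\frac{1}{4} - 1\right)\right) \left(456 + 215\right) = \left(-12 + 2 \left(\frac{1}{4} - 1\right)\right) 671 = \left(-12 + 2 \left(- \frac{3}{4}\right)\right) 671 = \left(-12 - \frac{3}{2}\right) 671 = \left(- \frac{27}{2}\right) 671 = - \frac{18117}{2}$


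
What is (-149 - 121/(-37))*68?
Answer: -366656/37 ≈ -9909.6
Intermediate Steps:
(-149 - 121/(-37))*68 = (-149 - 121*(-1/37))*68 = (-149 + 121/37)*68 = -5392/37*68 = -366656/37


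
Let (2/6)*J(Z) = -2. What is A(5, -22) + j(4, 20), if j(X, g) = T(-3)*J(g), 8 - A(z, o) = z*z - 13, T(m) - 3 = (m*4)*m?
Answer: -238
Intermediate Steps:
T(m) = 3 + 4*m² (T(m) = 3 + (m*4)*m = 3 + (4*m)*m = 3 + 4*m²)
J(Z) = -6 (J(Z) = 3*(-2) = -6)
A(z, o) = 21 - z² (A(z, o) = 8 - (z*z - 13) = 8 - (z² - 13) = 8 - (-13 + z²) = 8 + (13 - z²) = 21 - z²)
j(X, g) = -234 (j(X, g) = (3 + 4*(-3)²)*(-6) = (3 + 4*9)*(-6) = (3 + 36)*(-6) = 39*(-6) = -234)
A(5, -22) + j(4, 20) = (21 - 1*5²) - 234 = (21 - 1*25) - 234 = (21 - 25) - 234 = -4 - 234 = -238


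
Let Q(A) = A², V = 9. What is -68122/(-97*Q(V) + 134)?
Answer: 68122/7723 ≈ 8.8207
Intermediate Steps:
-68122/(-97*Q(V) + 134) = -68122/(-97*9² + 134) = -68122/(-97*81 + 134) = -68122/(-7857 + 134) = -68122/(-7723) = -68122*(-1/7723) = 68122/7723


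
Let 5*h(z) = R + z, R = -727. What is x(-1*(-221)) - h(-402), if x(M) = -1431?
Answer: -6026/5 ≈ -1205.2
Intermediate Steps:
h(z) = -727/5 + z/5 (h(z) = (-727 + z)/5 = -727/5 + z/5)
x(-1*(-221)) - h(-402) = -1431 - (-727/5 + (⅕)*(-402)) = -1431 - (-727/5 - 402/5) = -1431 - 1*(-1129/5) = -1431 + 1129/5 = -6026/5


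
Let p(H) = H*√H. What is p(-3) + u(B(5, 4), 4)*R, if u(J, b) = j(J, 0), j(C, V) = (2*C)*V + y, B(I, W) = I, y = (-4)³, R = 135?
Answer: -8640 - 3*I*√3 ≈ -8640.0 - 5.1962*I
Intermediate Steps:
y = -64
j(C, V) = -64 + 2*C*V (j(C, V) = (2*C)*V - 64 = 2*C*V - 64 = -64 + 2*C*V)
u(J, b) = -64 (u(J, b) = -64 + 2*J*0 = -64 + 0 = -64)
p(H) = H^(3/2)
p(-3) + u(B(5, 4), 4)*R = (-3)^(3/2) - 64*135 = -3*I*√3 - 8640 = -8640 - 3*I*√3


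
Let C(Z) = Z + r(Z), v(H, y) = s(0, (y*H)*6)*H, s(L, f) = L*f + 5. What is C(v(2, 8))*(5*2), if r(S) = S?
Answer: 200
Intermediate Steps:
s(L, f) = 5 + L*f
v(H, y) = 5*H (v(H, y) = (5 + 0*((y*H)*6))*H = (5 + 0*((H*y)*6))*H = (5 + 0*(6*H*y))*H = (5 + 0)*H = 5*H)
C(Z) = 2*Z (C(Z) = Z + Z = 2*Z)
C(v(2, 8))*(5*2) = (2*(5*2))*(5*2) = (2*10)*10 = 20*10 = 200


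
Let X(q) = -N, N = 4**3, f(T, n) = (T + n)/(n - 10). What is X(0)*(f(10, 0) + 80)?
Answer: -5056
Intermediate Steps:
f(T, n) = (T + n)/(-10 + n)
N = 64
X(q) = -64 (X(q) = -1*64 = -64)
X(0)*(f(10, 0) + 80) = -64*((10 + 0)/(-10 + 0) + 80) = -64*(10/(-10) + 80) = -64*(-1/10*10 + 80) = -64*(-1 + 80) = -64*79 = -5056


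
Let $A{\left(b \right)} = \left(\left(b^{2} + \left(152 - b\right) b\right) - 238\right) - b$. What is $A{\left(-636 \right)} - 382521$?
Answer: $-478795$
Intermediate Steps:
$A{\left(b \right)} = -238 + b^{2} - b + b \left(152 - b\right)$ ($A{\left(b \right)} = \left(\left(b^{2} + b \left(152 - b\right)\right) - 238\right) - b = \left(-238 + b^{2} + b \left(152 - b\right)\right) - b = -238 + b^{2} - b + b \left(152 - b\right)$)
$A{\left(-636 \right)} - 382521 = \left(-238 + 151 \left(-636\right)\right) - 382521 = \left(-238 - 96036\right) - 382521 = -96274 - 382521 = -478795$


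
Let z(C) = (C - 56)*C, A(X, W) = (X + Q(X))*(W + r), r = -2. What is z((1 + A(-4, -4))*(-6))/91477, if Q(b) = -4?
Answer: 102900/91477 ≈ 1.1249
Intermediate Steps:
A(X, W) = (-4 + X)*(-2 + W) (A(X, W) = (X - 4)*(W - 2) = (-4 + X)*(-2 + W))
z(C) = C*(-56 + C) (z(C) = (-56 + C)*C = C*(-56 + C))
z((1 + A(-4, -4))*(-6))/91477 = (((1 + (8 - 4*(-4) - 2*(-4) - 4*(-4)))*(-6))*(-56 + (1 + (8 - 4*(-4) - 2*(-4) - 4*(-4)))*(-6)))/91477 = (((1 + (8 + 16 + 8 + 16))*(-6))*(-56 + (1 + (8 + 16 + 8 + 16))*(-6)))*(1/91477) = (((1 + 48)*(-6))*(-56 + (1 + 48)*(-6)))*(1/91477) = ((49*(-6))*(-56 + 49*(-6)))*(1/91477) = -294*(-56 - 294)*(1/91477) = -294*(-350)*(1/91477) = 102900*(1/91477) = 102900/91477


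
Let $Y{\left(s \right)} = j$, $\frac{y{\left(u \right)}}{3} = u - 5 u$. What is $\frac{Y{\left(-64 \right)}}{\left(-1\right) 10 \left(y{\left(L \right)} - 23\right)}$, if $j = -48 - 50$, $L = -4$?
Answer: $\frac{49}{125} \approx 0.392$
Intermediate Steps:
$y{\left(u \right)} = - 12 u$ ($y{\left(u \right)} = 3 \left(u - 5 u\right) = 3 \left(- 4 u\right) = - 12 u$)
$j = -98$
$Y{\left(s \right)} = -98$
$\frac{Y{\left(-64 \right)}}{\left(-1\right) 10 \left(y{\left(L \right)} - 23\right)} = - \frac{98}{\left(-1\right) 10 \left(\left(-12\right) \left(-4\right) - 23\right)} = - \frac{98}{\left(-10\right) \left(48 - 23\right)} = - \frac{98}{\left(-10\right) 25} = - \frac{98}{-250} = \left(-98\right) \left(- \frac{1}{250}\right) = \frac{49}{125}$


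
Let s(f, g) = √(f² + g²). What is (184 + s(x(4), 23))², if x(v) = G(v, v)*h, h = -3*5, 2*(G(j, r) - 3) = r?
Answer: (184 + √6154)² ≈ 68879.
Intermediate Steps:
G(j, r) = 3 + r/2
h = -15
x(v) = -45 - 15*v/2 (x(v) = (3 + v/2)*(-15) = -45 - 15*v/2)
(184 + s(x(4), 23))² = (184 + √((-45 - 15/2*4)² + 23²))² = (184 + √((-45 - 30)² + 529))² = (184 + √((-75)² + 529))² = (184 + √(5625 + 529))² = (184 + √6154)²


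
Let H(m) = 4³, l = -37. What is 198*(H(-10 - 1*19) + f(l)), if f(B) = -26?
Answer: 7524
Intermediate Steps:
H(m) = 64
198*(H(-10 - 1*19) + f(l)) = 198*(64 - 26) = 198*38 = 7524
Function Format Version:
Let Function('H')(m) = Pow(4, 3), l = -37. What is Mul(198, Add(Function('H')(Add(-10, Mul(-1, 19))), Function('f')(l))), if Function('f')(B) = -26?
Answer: 7524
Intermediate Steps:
Function('H')(m) = 64
Mul(198, Add(Function('H')(Add(-10, Mul(-1, 19))), Function('f')(l))) = Mul(198, Add(64, -26)) = Mul(198, 38) = 7524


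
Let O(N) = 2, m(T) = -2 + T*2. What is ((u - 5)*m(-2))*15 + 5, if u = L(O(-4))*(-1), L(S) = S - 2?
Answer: 455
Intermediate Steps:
m(T) = -2 + 2*T
L(S) = -2 + S
u = 0 (u = (-2 + 2)*(-1) = 0*(-1) = 0)
((u - 5)*m(-2))*15 + 5 = ((0 - 5)*(-2 + 2*(-2)))*15 + 5 = -5*(-2 - 4)*15 + 5 = -5*(-6)*15 + 5 = 30*15 + 5 = 450 + 5 = 455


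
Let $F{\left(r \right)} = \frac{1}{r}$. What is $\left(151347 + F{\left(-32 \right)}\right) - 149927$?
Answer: $\frac{45439}{32} \approx 1420.0$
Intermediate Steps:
$\left(151347 + F{\left(-32 \right)}\right) - 149927 = \left(151347 + \frac{1}{-32}\right) - 149927 = \left(151347 - \frac{1}{32}\right) - 149927 = \frac{4843103}{32} - 149927 = \frac{45439}{32}$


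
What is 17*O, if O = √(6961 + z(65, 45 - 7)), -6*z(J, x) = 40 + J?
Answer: 51*√3086/2 ≈ 1416.6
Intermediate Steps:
z(J, x) = -20/3 - J/6 (z(J, x) = -(40 + J)/6 = -20/3 - J/6)
O = 3*√3086/2 (O = √(6961 + (-20/3 - ⅙*65)) = √(6961 + (-20/3 - 65/6)) = √(6961 - 35/2) = √(13887/2) = 3*√3086/2 ≈ 83.328)
17*O = 17*(3*√3086/2) = 51*√3086/2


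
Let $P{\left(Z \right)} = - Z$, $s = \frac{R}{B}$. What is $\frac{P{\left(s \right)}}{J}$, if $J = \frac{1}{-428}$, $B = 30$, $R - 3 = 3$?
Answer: $\frac{428}{5} \approx 85.6$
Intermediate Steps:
$R = 6$ ($R = 3 + 3 = 6$)
$s = \frac{1}{5}$ ($s = \frac{6}{30} = 6 \cdot \frac{1}{30} = \frac{1}{5} \approx 0.2$)
$J = - \frac{1}{428} \approx -0.0023364$
$\frac{P{\left(s \right)}}{J} = \frac{\left(-1\right) \frac{1}{5}}{- \frac{1}{428}} = \left(- \frac{1}{5}\right) \left(-428\right) = \frac{428}{5}$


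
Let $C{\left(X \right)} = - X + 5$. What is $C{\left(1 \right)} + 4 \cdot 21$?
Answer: $88$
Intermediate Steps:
$C{\left(X \right)} = 5 - X$
$C{\left(1 \right)} + 4 \cdot 21 = \left(5 - 1\right) + 4 \cdot 21 = \left(5 - 1\right) + 84 = 4 + 84 = 88$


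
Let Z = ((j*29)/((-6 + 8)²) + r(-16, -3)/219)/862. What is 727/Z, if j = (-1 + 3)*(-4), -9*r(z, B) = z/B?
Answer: -1852761681/171485 ≈ -10804.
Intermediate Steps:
r(z, B) = -z/(9*B)
j = -8 (j = 2*(-4) = -8)
Z = -171485/2548503 (Z = ((-8*29)/((-6 + 8)²) - ⅑*(-16)/(-3)/219)/862 = (-232/(2²) - ⅑*(-16)*(-⅓)*(1/219))*(1/862) = (-232/4 - 16/27*1/219)*(1/862) = (-232*¼ - 16/5913)*(1/862) = (-58 - 16/5913)*(1/862) = -342970/5913*1/862 = -171485/2548503 ≈ -0.067289)
727/Z = 727/(-171485/2548503) = 727*(-2548503/171485) = -1852761681/171485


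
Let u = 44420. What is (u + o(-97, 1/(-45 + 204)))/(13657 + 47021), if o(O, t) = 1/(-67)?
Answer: 2976139/4065426 ≈ 0.73206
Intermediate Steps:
o(O, t) = -1/67
(u + o(-97, 1/(-45 + 204)))/(13657 + 47021) = (44420 - 1/67)/(13657 + 47021) = (2976139/67)/60678 = (2976139/67)*(1/60678) = 2976139/4065426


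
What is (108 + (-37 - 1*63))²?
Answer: 64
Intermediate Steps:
(108 + (-37 - 1*63))² = (108 + (-37 - 63))² = (108 - 100)² = 8² = 64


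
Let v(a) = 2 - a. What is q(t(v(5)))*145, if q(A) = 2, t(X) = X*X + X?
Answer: 290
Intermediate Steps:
t(X) = X + X² (t(X) = X² + X = X + X²)
q(t(v(5)))*145 = 2*145 = 290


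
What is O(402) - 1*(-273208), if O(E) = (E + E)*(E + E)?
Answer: 919624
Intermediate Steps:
O(E) = 4*E² (O(E) = (2*E)*(2*E) = 4*E²)
O(402) - 1*(-273208) = 4*402² - 1*(-273208) = 4*161604 + 273208 = 646416 + 273208 = 919624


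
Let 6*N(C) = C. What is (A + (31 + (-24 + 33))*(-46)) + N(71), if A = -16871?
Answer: -112195/6 ≈ -18699.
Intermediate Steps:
N(C) = C/6
(A + (31 + (-24 + 33))*(-46)) + N(71) = (-16871 + (31 + (-24 + 33))*(-46)) + (⅙)*71 = (-16871 + (31 + 9)*(-46)) + 71/6 = (-16871 + 40*(-46)) + 71/6 = (-16871 - 1840) + 71/6 = -18711 + 71/6 = -112195/6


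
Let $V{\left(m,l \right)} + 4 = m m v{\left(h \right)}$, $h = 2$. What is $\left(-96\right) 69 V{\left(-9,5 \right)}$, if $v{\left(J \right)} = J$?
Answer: $-1046592$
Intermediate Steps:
$V{\left(m,l \right)} = -4 + 2 m^{2}$ ($V{\left(m,l \right)} = -4 + m m 2 = -4 + m^{2} \cdot 2 = -4 + 2 m^{2}$)
$\left(-96\right) 69 V{\left(-9,5 \right)} = \left(-96\right) 69 \left(-4 + 2 \left(-9\right)^{2}\right) = - 6624 \left(-4 + 2 \cdot 81\right) = - 6624 \left(-4 + 162\right) = \left(-6624\right) 158 = -1046592$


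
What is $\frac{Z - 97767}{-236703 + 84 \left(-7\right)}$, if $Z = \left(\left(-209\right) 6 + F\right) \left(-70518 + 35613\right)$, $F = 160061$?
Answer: $\frac{1847752034}{79097} \approx 23361.0$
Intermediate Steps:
$Z = -5543158335$ ($Z = \left(\left(-209\right) 6 + 160061\right) \left(-70518 + 35613\right) = \left(-1254 + 160061\right) \left(-34905\right) = 158807 \left(-34905\right) = -5543158335$)
$\frac{Z - 97767}{-236703 + 84 \left(-7\right)} = \frac{-5543158335 - 97767}{-236703 + 84 \left(-7\right)} = - \frac{5543256102}{-236703 - 588} = - \frac{5543256102}{-237291} = \left(-5543256102\right) \left(- \frac{1}{237291}\right) = \frac{1847752034}{79097}$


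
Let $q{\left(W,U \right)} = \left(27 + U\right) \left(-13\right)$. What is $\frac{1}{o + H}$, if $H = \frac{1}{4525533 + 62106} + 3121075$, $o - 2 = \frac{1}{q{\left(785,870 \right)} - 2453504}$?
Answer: $\frac{11309287095435}{35297155839956861021} \approx 3.204 \cdot 10^{-7}$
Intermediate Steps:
$q{\left(W,U \right)} = -351 - 13 U$
$o = \frac{4930329}{2465165}$ ($o = 2 + \frac{1}{\left(-351 - 11310\right) - 2453504} = 2 + \frac{1}{-11661 - 2453504} = 2 + \frac{1}{-2465165} = 2 - \frac{1}{2465165} = \frac{4930329}{2465165} \approx 2.0$)
$H = \frac{14318365391926}{4587639}$ ($H = \frac{1}{4587639} + 3121075 = \frac{14318365391926}{4587639} \approx 3.1211 \cdot 10^{6}$)
$\frac{1}{o + H} = \frac{1}{\frac{4930329}{2465165} + \frac{14318365391926}{4587639}} = \frac{1}{\frac{35297155839956861021}{11309287095435}} = \frac{11309287095435}{35297155839956861021}$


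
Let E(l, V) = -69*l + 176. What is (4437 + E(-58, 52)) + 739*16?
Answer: 20439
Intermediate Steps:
E(l, V) = 176 - 69*l
(4437 + E(-58, 52)) + 739*16 = (4437 + (176 - 69*(-58))) + 739*16 = (4437 + (176 + 4002)) + 11824 = (4437 + 4178) + 11824 = 8615 + 11824 = 20439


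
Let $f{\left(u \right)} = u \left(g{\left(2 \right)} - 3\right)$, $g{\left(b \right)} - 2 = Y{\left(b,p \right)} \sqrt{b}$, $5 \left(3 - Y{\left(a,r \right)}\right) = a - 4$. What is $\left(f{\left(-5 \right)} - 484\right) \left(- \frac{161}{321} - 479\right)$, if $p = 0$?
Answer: $\frac{73727680}{321} + \frac{2616640 \sqrt{2}}{321} \approx 2.4121 \cdot 10^{5}$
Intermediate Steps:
$Y{\left(a,r \right)} = \frac{19}{5} - \frac{a}{5}$ ($Y{\left(a,r \right)} = 3 - \frac{a - 4}{5} = 3 - \frac{-4 + a}{5} = 3 - \left(- \frac{4}{5} + \frac{a}{5}\right) = \frac{19}{5} - \frac{a}{5}$)
$g{\left(b \right)} = 2 + \sqrt{b} \left(\frac{19}{5} - \frac{b}{5}\right)$ ($g{\left(b \right)} = 2 + \left(\frac{19}{5} - \frac{b}{5}\right) \sqrt{b} = 2 + \sqrt{b} \left(\frac{19}{5} - \frac{b}{5}\right)$)
$f{\left(u \right)} = u \left(-1 + \frac{17 \sqrt{2}}{5}\right)$ ($f{\left(u \right)} = u \left(\left(2 + \frac{\sqrt{2} \left(19 - 2\right)}{5}\right) - 3\right) = u \left(\left(2 + \frac{1}{5} \sqrt{2} \cdot 17\right) - 3\right) = u \left(\left(2 + \frac{17 \sqrt{2}}{5}\right) - 3\right) = u \left(-1 + \frac{17 \sqrt{2}}{5}\right)$)
$\left(f{\left(-5 \right)} - 484\right) \left(- \frac{161}{321} - 479\right) = \left(\frac{1}{5} \left(-5\right) \left(-5 + 17 \sqrt{2}\right) - 484\right) \left(- \frac{161}{321} - 479\right) = \left(\left(5 - 17 \sqrt{2}\right) - 484\right) \left(\left(-161\right) \frac{1}{321} - 479\right) = \left(-479 - 17 \sqrt{2}\right) \left(- \frac{161}{321} - 479\right) = \left(-479 - 17 \sqrt{2}\right) \left(- \frac{153920}{321}\right) = \frac{73727680}{321} + \frac{2616640 \sqrt{2}}{321}$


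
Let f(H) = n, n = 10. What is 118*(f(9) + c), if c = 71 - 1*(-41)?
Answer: 14396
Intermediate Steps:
f(H) = 10
c = 112 (c = 71 + 41 = 112)
118*(f(9) + c) = 118*(10 + 112) = 118*122 = 14396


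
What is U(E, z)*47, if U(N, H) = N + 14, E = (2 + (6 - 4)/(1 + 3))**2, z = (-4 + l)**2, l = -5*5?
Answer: 3807/4 ≈ 951.75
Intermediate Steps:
l = -25
z = 841 (z = (-4 - 25)**2 = (-29)**2 = 841)
E = 25/4 (E = (2 + 2/4)**2 = (2 + 2*(1/4))**2 = (2 + 1/2)**2 = (5/2)**2 = 25/4 ≈ 6.2500)
U(N, H) = 14 + N
U(E, z)*47 = (14 + 25/4)*47 = (81/4)*47 = 3807/4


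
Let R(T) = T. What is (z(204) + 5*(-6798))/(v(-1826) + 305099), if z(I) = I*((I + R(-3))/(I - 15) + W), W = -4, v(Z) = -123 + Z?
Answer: -72637/636615 ≈ -0.11410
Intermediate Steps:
z(I) = I*(-4 + (-3 + I)/(-15 + I)) (z(I) = I*((I - 3)/(I - 15) - 4) = I*((-3 + I)/(-15 + I) - 4) = I*(-4 + (-3 + I)/(-15 + I)))
(z(204) + 5*(-6798))/(v(-1826) + 305099) = (3*204*(19 - 1*204)/(-15 + 204) + 5*(-6798))/((-123 - 1826) + 305099) = (3*204*(19 - 204)/189 - 33990)/(-1949 + 305099) = (3*204*(1/189)*(-185) - 33990)/303150 = (-12580/21 - 33990)*(1/303150) = -726370/21*1/303150 = -72637/636615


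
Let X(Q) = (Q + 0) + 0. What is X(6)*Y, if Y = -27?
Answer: -162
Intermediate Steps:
X(Q) = Q (X(Q) = Q + 0 = Q)
X(6)*Y = 6*(-27) = -162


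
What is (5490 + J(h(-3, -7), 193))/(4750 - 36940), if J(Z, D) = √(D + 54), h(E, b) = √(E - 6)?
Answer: -183/1073 - √247/32190 ≈ -0.17104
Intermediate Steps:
h(E, b) = √(-6 + E)
J(Z, D) = √(54 + D)
(5490 + J(h(-3, -7), 193))/(4750 - 36940) = (5490 + √(54 + 193))/(4750 - 36940) = (5490 + √247)/(-32190) = (5490 + √247)*(-1/32190) = -183/1073 - √247/32190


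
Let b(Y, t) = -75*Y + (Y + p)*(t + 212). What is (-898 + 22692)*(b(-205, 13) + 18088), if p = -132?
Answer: -923237428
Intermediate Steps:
b(Y, t) = -75*Y + (-132 + Y)*(212 + t) (b(Y, t) = -75*Y + (Y - 132)*(t + 212) = -75*Y + (-132 + Y)*(212 + t))
(-898 + 22692)*(b(-205, 13) + 18088) = (-898 + 22692)*((-27984 - 132*13 + 137*(-205) - 205*13) + 18088) = 21794*((-27984 - 1716 - 28085 - 2665) + 18088) = 21794*(-60450 + 18088) = 21794*(-42362) = -923237428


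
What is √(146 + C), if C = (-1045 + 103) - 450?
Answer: I*√1246 ≈ 35.299*I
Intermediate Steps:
C = -1392 (C = -942 - 450 = -1392)
√(146 + C) = √(146 - 1392) = √(-1246) = I*√1246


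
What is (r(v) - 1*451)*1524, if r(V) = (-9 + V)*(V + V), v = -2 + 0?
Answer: -620268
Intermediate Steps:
v = -2
r(V) = 2*V*(-9 + V) (r(V) = (-9 + V)*(2*V) = 2*V*(-9 + V))
(r(v) - 1*451)*1524 = (2*(-2)*(-9 - 2) - 1*451)*1524 = (2*(-2)*(-11) - 451)*1524 = (44 - 451)*1524 = -407*1524 = -620268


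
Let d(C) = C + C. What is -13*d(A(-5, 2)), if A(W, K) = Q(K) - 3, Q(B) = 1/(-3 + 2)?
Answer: 104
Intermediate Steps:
Q(B) = -1 (Q(B) = 1/(-1) = -1)
A(W, K) = -4 (A(W, K) = -1 - 3 = -4)
d(C) = 2*C
-13*d(A(-5, 2)) = -26*(-4) = -13*(-8) = 104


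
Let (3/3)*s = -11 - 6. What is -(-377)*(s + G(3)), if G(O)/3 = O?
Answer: -3016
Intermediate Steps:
G(O) = 3*O
s = -17 (s = -11 - 6 = -17)
-(-377)*(s + G(3)) = -(-377)*(-17 + 3*3) = -(-377)*(-17 + 9) = -(-377)*(-8) = -29*104 = -3016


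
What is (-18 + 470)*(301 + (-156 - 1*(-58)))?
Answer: 91756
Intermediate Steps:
(-18 + 470)*(301 + (-156 - 1*(-58))) = 452*(301 + (-156 + 58)) = 452*(301 - 98) = 452*203 = 91756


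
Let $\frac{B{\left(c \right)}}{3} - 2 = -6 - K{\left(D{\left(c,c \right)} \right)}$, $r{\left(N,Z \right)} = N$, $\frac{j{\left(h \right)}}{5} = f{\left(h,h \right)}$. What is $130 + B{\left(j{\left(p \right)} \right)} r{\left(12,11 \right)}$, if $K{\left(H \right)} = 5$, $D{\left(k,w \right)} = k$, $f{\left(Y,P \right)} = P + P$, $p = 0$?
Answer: $-194$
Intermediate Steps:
$f{\left(Y,P \right)} = 2 P$
$j{\left(h \right)} = 10 h$ ($j{\left(h \right)} = 5 \cdot 2 h = 10 h$)
$B{\left(c \right)} = -27$ ($B{\left(c \right)} = 6 + 3 \left(-6 - 5\right) = 6 + 3 \left(-11\right) = 6 - 33 = -27$)
$130 + B{\left(j{\left(p \right)} \right)} r{\left(12,11 \right)} = 130 - 324 = -194$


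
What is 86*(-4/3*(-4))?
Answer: 1376/3 ≈ 458.67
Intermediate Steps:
86*(-4/3*(-4)) = 86*(16/3) = 1376/3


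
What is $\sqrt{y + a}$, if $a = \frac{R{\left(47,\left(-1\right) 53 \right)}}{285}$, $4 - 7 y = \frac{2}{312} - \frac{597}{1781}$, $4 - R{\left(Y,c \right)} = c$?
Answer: $\frac{\sqrt{114480533895}}{374010} \approx 0.90465$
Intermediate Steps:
$R{\left(Y,c \right)} = 4 - c$
$y = \frac{92515}{149604}$ ($y = \frac{4}{7} - \frac{\frac{2}{312} - \frac{597}{1781}}{7} = \frac{4}{7} - \frac{2 \cdot \frac{1}{312} - \frac{597}{1781}}{7} = \frac{4}{7} - \frac{\frac{1}{156} - \frac{597}{1781}}{7} = \frac{4}{7} - - \frac{7027}{149604} = \frac{4}{7} + \frac{7027}{149604} = \frac{92515}{149604} \approx 0.6184$)
$a = \frac{1}{5}$ ($a = \frac{4 - \left(-1\right) 53}{285} = \left(4 - -53\right) \frac{1}{285} = \left(4 + 53\right) \frac{1}{285} = 57 \cdot \frac{1}{285} = \frac{1}{5} \approx 0.2$)
$\sqrt{y + a} = \sqrt{\frac{92515}{149604} + \frac{1}{5}} = \sqrt{\frac{612179}{748020}} = \frac{\sqrt{114480533895}}{374010}$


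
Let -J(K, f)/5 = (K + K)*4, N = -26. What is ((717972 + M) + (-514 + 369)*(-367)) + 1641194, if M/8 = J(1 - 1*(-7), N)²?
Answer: 3231581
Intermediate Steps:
J(K, f) = -40*K (J(K, f) = -5*(K + K)*4 = -5*2*K*4 = -40*K)
M = 819200 (M = 8*(-40*(1 - 1*(-7)))² = 8*(-40*(1 + 7))² = 8*(-40*8)² = 8*(-320)² = 8*102400 = 819200)
((717972 + M) + (-514 + 369)*(-367)) + 1641194 = ((717972 + 819200) + (-514 + 369)*(-367)) + 1641194 = (1537172 - 145*(-367)) + 1641194 = (1537172 + 53215) + 1641194 = 1590387 + 1641194 = 3231581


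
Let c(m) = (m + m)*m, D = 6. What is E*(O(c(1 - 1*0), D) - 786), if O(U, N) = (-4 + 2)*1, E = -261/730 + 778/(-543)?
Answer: 279607222/198195 ≈ 1410.8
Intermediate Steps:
E = -709663/396390 (E = -261*1/730 + 778*(-1/543) = -261/730 - 778/543 = -709663/396390 ≈ -1.7903)
c(m) = 2*m**2 (c(m) = (2*m)*m = 2*m**2)
O(U, N) = -2 (O(U, N) = -2*1 = -2)
E*(O(c(1 - 1*0), D) - 786) = -709663*(-2 - 786)/396390 = -709663/396390*(-788) = 279607222/198195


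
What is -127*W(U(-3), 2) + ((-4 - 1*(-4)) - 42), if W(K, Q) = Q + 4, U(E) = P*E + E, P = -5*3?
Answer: -804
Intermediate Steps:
P = -15
U(E) = -14*E (U(E) = -15*E + E = -14*E)
W(K, Q) = 4 + Q
-127*W(U(-3), 2) + ((-4 - 1*(-4)) - 42) = -127*(4 + 2) + ((-4 - 1*(-4)) - 42) = -127*6 + ((-4 + 4) - 42) = -762 + (0 - 42) = -762 - 42 = -804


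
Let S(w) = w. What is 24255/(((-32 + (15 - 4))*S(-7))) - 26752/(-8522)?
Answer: 716441/4261 ≈ 168.14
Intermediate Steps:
24255/(((-32 + (15 - 4))*S(-7))) - 26752/(-8522) = 24255/(((-32 + (15 - 4))*(-7))) - 26752/(-8522) = 24255/(((-32 + 11)*(-7))) - 26752*(-1/8522) = 24255/((-21*(-7))) + 13376/4261 = 24255/147 + 13376/4261 = 24255*(1/147) + 13376/4261 = 165 + 13376/4261 = 716441/4261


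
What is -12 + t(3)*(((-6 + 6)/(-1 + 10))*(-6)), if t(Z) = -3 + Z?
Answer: -12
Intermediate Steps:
-12 + t(3)*(((-6 + 6)/(-1 + 10))*(-6)) = -12 + (-3 + 3)*(((-6 + 6)/(-1 + 10))*(-6)) = -12 + 0*((0/9)*(-6)) = -12 + 0*((0*(1/9))*(-6)) = -12 + 0*(0*(-6)) = -12 + 0*0 = -12 + 0 = -12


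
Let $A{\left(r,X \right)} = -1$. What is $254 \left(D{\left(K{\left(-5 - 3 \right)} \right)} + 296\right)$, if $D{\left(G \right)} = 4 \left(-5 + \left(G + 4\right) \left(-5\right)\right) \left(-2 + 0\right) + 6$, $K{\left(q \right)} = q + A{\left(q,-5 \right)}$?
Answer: $36068$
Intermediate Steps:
$K{\left(q \right)} = -1 + q$ ($K{\left(q \right)} = q - 1 = -1 + q$)
$D{\left(G \right)} = 206 + 40 G$ ($D{\left(G \right)} = 4 \left(-5 + \left(4 + G\right) \left(-5\right)\right) \left(-2\right) + 6 = 4 \left(-5 - \left(20 + 5 G\right)\right) \left(-2\right) + 6 = 4 \left(-25 - 5 G\right) \left(-2\right) + 6 = 4 \left(50 + 10 G\right) + 6 = \left(200 + 40 G\right) + 6 = 206 + 40 G$)
$254 \left(D{\left(K{\left(-5 - 3 \right)} \right)} + 296\right) = 254 \left(\left(206 + 40 \left(-1 - 8\right)\right) + 296\right) = 254 \left(\left(206 + 40 \left(-9\right)\right) + 296\right) = 254 \left(\left(206 - 360\right) + 296\right) = 254 \left(-154 + 296\right) = 254 \cdot 142 = 36068$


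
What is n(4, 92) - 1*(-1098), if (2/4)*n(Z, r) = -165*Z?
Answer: -222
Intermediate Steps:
n(Z, r) = -330*Z (n(Z, r) = 2*(-165*Z) = -330*Z)
n(4, 92) - 1*(-1098) = -330*4 - 1*(-1098) = -1320 + 1098 = -222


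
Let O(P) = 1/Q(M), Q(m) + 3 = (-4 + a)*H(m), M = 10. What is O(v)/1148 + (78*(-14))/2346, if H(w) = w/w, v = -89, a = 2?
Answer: -1045071/2244340 ≈ -0.46565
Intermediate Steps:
H(w) = 1
Q(m) = -5 (Q(m) = -3 + (-4 + 2)*1 = -3 - 2*1 = -3 - 2 = -5)
O(P) = -⅕ (O(P) = 1/(-5) = -⅕)
O(v)/1148 + (78*(-14))/2346 = -⅕/1148 + (78*(-14))/2346 = -⅕*1/1148 - 1092*1/2346 = -1/5740 - 182/391 = -1045071/2244340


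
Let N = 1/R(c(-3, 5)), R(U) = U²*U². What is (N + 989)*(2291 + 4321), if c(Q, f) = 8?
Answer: 6696212085/1024 ≈ 6.5393e+6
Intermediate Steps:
R(U) = U⁴
N = 1/4096 (N = 1/(8⁴) = 1/4096 ≈ 0.00024414)
(N + 989)*(2291 + 4321) = (1/4096 + 989)*(2291 + 4321) = (4050945/4096)*6612 = 6696212085/1024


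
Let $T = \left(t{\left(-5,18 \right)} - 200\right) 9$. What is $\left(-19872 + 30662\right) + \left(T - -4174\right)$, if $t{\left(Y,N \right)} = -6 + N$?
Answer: $13272$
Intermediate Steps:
$T = -1692$ ($T = \left(\left(-6 + 18\right) - 200\right) 9 = \left(12 - 200\right) 9 = \left(-188\right) 9 = -1692$)
$\left(-19872 + 30662\right) + \left(T - -4174\right) = \left(-19872 + 30662\right) - -2482 = 10790 + \left(-1692 + 4174\right) = 10790 + 2482 = 13272$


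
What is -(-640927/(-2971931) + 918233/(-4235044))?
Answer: 14571072135/12586258549964 ≈ 0.0011577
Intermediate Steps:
-(-640927/(-2971931) + 918233/(-4235044)) = -(-640927*(-1/2971931) + 918233*(-1/4235044)) = -(640927/2971931 - 918233/4235044) = -1*(-14571072135/12586258549964) = 14571072135/12586258549964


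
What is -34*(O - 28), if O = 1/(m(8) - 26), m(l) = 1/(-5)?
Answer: 124882/131 ≈ 953.30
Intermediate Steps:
m(l) = -⅕
O = -5/131 (O = 1/(-⅕ - 26) = 1/(-131/5) = -5/131 ≈ -0.038168)
-34*(O - 28) = -34*(-5/131 - 28) = -34*(-3673/131) = 124882/131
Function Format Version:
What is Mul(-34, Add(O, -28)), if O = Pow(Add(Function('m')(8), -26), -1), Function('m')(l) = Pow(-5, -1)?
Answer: Rational(124882, 131) ≈ 953.30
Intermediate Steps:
Function('m')(l) = Rational(-1, 5)
O = Rational(-5, 131) (O = Pow(Add(Rational(-1, 5), -26), -1) = Pow(Rational(-131, 5), -1) = Rational(-5, 131) ≈ -0.038168)
Mul(-34, Add(O, -28)) = Mul(-34, Add(Rational(-5, 131), -28)) = Mul(-34, Rational(-3673, 131)) = Rational(124882, 131)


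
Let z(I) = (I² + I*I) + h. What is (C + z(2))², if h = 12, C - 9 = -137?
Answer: 11664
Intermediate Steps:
C = -128 (C = 9 - 137 = -128)
z(I) = 12 + 2*I² (z(I) = (I² + I*I) + 12 = (I² + I²) + 12 = 2*I² + 12 = 12 + 2*I²)
(C + z(2))² = (-128 + (12 + 2*2²))² = (-128 + (12 + 2*4))² = (-128 + (12 + 8))² = (-128 + 20)² = (-108)² = 11664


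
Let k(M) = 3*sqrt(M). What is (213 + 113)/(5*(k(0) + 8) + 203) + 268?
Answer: 65450/243 ≈ 269.34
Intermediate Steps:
(213 + 113)/(5*(k(0) + 8) + 203) + 268 = (213 + 113)/(5*(3*sqrt(0) + 8) + 203) + 268 = 326/(5*(3*0 + 8) + 203) + 268 = 326/(5*(0 + 8) + 203) + 268 = 326/(5*8 + 203) + 268 = 326/(40 + 203) + 268 = 326/243 + 268 = 65450/243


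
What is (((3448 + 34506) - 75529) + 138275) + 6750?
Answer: 107450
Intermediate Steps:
(((3448 + 34506) - 75529) + 138275) + 6750 = ((37954 - 75529) + 138275) + 6750 = (-37575 + 138275) + 6750 = 100700 + 6750 = 107450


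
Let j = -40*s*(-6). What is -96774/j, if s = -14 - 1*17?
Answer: 16129/1240 ≈ 13.007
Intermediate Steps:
s = -31 (s = -14 - 17 = -31)
j = -7440 (j = -40*(-31)*(-6) = 1240*(-6) = -7440)
-96774/j = -96774/(-7440) = -96774*(-1/7440) = 16129/1240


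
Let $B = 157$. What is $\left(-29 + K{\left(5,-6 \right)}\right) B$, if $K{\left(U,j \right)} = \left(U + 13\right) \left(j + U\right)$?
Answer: $-7379$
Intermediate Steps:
$K{\left(U,j \right)} = \left(13 + U\right) \left(U + j\right)$
$\left(-29 + K{\left(5,-6 \right)}\right) B = \left(-29 + \left(5^{2} + 13 \cdot 5 + 13 \left(-6\right) + 5 \left(-6\right)\right)\right) 157 = \left(-29 + \left(25 + 65 - 78 - 30\right)\right) 157 = \left(-29 - 18\right) 157 = \left(-47\right) 157 = -7379$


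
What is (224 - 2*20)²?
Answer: 33856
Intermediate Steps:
(224 - 2*20)² = (224 - 40)² = 184² = 33856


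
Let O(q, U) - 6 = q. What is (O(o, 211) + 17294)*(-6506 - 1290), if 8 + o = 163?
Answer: -136079180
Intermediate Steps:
o = 155 (o = -8 + 163 = 155)
O(q, U) = 6 + q
(O(o, 211) + 17294)*(-6506 - 1290) = ((6 + 155) + 17294)*(-6506 - 1290) = (161 + 17294)*(-7796) = 17455*(-7796) = -136079180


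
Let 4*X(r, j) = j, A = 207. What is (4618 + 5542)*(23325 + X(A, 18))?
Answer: 237027720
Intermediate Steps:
X(r, j) = j/4
(4618 + 5542)*(23325 + X(A, 18)) = (4618 + 5542)*(23325 + (1/4)*18) = 10160*(23325 + 9/2) = 10160*(46659/2) = 237027720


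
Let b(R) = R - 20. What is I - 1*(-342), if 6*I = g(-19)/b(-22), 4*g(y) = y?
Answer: 344755/1008 ≈ 342.02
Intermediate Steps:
g(y) = y/4
b(R) = -20 + R
I = 19/1008 (I = (((1/4)*(-19))/(-20 - 22))/6 = (-19/4/(-42))/6 = (-19/4*(-1/42))/6 = (1/6)*(19/168) = 19/1008 ≈ 0.018849)
I - 1*(-342) = 19/1008 - 1*(-342) = 19/1008 + 342 = 344755/1008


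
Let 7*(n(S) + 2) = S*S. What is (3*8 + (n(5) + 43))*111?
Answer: 53280/7 ≈ 7611.4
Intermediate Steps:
n(S) = -2 + S²/7 (n(S) = -2 + (S*S)/7 = -2 + S²/7)
(3*8 + (n(5) + 43))*111 = (3*8 + ((-2 + (⅐)*5²) + 43))*111 = (24 + ((-2 + (⅐)*25) + 43))*111 = (24 + ((-2 + 25/7) + 43))*111 = (24 + (11/7 + 43))*111 = (24 + 312/7)*111 = (480/7)*111 = 53280/7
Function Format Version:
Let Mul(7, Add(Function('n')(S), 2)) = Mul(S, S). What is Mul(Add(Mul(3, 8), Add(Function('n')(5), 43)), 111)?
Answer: Rational(53280, 7) ≈ 7611.4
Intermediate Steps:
Function('n')(S) = Add(-2, Mul(Rational(1, 7), Pow(S, 2))) (Function('n')(S) = Add(-2, Mul(Rational(1, 7), Mul(S, S))) = Add(-2, Mul(Rational(1, 7), Pow(S, 2))))
Mul(Add(Mul(3, 8), Add(Function('n')(5), 43)), 111) = Mul(Add(Mul(3, 8), Add(Add(-2, Mul(Rational(1, 7), Pow(5, 2))), 43)), 111) = Mul(Add(24, Add(Add(-2, Mul(Rational(1, 7), 25)), 43)), 111) = Mul(Add(24, Add(Add(-2, Rational(25, 7)), 43)), 111) = Mul(Add(24, Add(Rational(11, 7), 43)), 111) = Mul(Add(24, Rational(312, 7)), 111) = Mul(Rational(480, 7), 111) = Rational(53280, 7)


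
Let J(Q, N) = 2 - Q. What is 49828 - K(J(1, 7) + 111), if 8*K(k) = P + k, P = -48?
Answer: 49820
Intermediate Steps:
K(k) = -6 + k/8 (K(k) = (-48 + k)/8 = -6 + k/8)
49828 - K(J(1, 7) + 111) = 49828 - (-6 + ((2 - 1*1) + 111)/8) = 49828 - (-6 + ((2 - 1) + 111)/8) = 49828 - (-6 + (1 + 111)/8) = 49828 - (-6 + (1/8)*112) = 49828 - (-6 + 14) = 49828 - 1*8 = 49828 - 8 = 49820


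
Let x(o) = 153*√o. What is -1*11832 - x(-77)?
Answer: -11832 - 153*I*√77 ≈ -11832.0 - 1342.6*I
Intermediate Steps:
-1*11832 - x(-77) = -1*11832 - 153*√(-77) = -11832 - 153*I*√77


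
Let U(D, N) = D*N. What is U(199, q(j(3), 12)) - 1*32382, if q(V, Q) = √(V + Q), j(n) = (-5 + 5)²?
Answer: -32382 + 398*√3 ≈ -31693.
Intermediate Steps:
j(n) = 0 (j(n) = 0² = 0)
q(V, Q) = √(Q + V)
U(199, q(j(3), 12)) - 1*32382 = 199*√(12 + 0) - 1*32382 = 199*√12 - 32382 = 199*(2*√3) - 32382 = 398*√3 - 32382 = -32382 + 398*√3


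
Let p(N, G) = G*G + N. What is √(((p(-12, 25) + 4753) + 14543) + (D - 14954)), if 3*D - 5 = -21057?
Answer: I*√18561/3 ≈ 45.413*I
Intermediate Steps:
D = -21052/3 (D = 5/3 + (⅓)*(-21057) = 5/3 - 7019 = -21052/3 ≈ -7017.3)
p(N, G) = N + G² (p(N, G) = G² + N = N + G²)
√(((p(-12, 25) + 4753) + 14543) + (D - 14954)) = √((((-12 + 25²) + 4753) + 14543) + (-21052/3 - 14954)) = √((((-12 + 625) + 4753) + 14543) - 65914/3) = √(((613 + 4753) + 14543) - 65914/3) = √((5366 + 14543) - 65914/3) = √(19909 - 65914/3) = √(-6187/3) = I*√18561/3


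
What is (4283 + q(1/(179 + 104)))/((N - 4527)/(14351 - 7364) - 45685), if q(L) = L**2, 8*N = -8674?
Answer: -9586756162224/102259783587425 ≈ -0.093749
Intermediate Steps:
N = -4337/4 (N = (1/8)*(-8674) = -4337/4 ≈ -1084.3)
(4283 + q(1/(179 + 104)))/((N - 4527)/(14351 - 7364) - 45685) = (4283 + (1/(179 + 104))**2)/((-4337/4 - 4527)/(14351 - 7364) - 45685) = (4283 + (1/283)**2)/(-22445/4/6987 - 45685) = (4283 + (1/283)**2)/(-22445/4*1/6987 - 45685) = (4283 + 1/80089)/(-22445/27948 - 45685) = 343021188/(80089*(-1276826825/27948)) = (343021188/80089)*(-27948/1276826825) = -9586756162224/102259783587425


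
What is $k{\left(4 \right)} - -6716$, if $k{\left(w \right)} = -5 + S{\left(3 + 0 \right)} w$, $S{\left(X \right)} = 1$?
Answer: $6715$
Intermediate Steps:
$k{\left(w \right)} = -5 + w$ ($k{\left(w \right)} = -5 + 1 w = -5 + w$)
$k{\left(4 \right)} - -6716 = \left(-5 + 4\right) - -6716 = -1 + 6716 = 6715$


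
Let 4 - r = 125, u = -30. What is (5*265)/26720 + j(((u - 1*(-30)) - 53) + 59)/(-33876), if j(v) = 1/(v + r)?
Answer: 258094111/5204708640 ≈ 0.049589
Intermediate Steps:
r = -121 (r = 4 - 1*125 = 4 - 125 = -121)
j(v) = 1/(-121 + v) (j(v) = 1/(v - 121) = 1/(-121 + v))
(5*265)/26720 + j(((u - 1*(-30)) - 53) + 59)/(-33876) = (5*265)/26720 + 1/((-121 + (((-30 - 1*(-30)) - 53) + 59))*(-33876)) = 1325*(1/26720) - 1/33876/(-121 + (((-30 + 30) - 53) + 59)) = 265/5344 - 1/33876/(-121 + ((0 - 53) + 59)) = 265/5344 - 1/33876/(-121 + (-53 + 59)) = 265/5344 - 1/33876/(-121 + 6) = 265/5344 - 1/33876/(-115) = 265/5344 - 1/115*(-1/33876) = 265/5344 + 1/3895740 = 258094111/5204708640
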